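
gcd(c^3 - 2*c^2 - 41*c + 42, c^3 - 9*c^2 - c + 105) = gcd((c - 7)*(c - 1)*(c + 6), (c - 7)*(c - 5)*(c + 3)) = c - 7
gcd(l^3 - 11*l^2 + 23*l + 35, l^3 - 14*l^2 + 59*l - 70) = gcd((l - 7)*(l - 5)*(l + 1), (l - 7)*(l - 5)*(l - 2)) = l^2 - 12*l + 35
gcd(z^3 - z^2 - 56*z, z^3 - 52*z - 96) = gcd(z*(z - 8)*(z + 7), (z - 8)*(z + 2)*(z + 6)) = z - 8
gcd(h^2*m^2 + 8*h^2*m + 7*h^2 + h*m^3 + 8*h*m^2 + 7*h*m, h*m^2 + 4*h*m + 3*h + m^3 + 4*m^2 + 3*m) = h*m + h + m^2 + m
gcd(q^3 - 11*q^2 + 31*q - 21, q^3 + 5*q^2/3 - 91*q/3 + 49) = q - 3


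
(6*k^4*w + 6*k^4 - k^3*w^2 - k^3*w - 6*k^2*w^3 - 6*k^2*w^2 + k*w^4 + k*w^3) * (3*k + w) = 18*k^5*w + 18*k^5 + 3*k^4*w^2 + 3*k^4*w - 19*k^3*w^3 - 19*k^3*w^2 - 3*k^2*w^4 - 3*k^2*w^3 + k*w^5 + k*w^4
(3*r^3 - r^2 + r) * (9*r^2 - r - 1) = 27*r^5 - 12*r^4 + 7*r^3 - r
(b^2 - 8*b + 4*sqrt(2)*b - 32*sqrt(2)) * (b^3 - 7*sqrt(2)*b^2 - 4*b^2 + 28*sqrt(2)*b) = b^5 - 12*b^4 - 3*sqrt(2)*b^4 - 24*b^3 + 36*sqrt(2)*b^3 - 96*sqrt(2)*b^2 + 672*b^2 - 1792*b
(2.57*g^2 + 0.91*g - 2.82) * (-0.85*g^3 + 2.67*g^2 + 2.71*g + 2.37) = -2.1845*g^5 + 6.0884*g^4 + 11.7914*g^3 + 1.0276*g^2 - 5.4855*g - 6.6834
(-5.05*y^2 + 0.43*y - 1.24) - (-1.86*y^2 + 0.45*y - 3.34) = -3.19*y^2 - 0.02*y + 2.1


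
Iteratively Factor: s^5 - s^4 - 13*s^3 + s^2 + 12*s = (s + 1)*(s^4 - 2*s^3 - 11*s^2 + 12*s) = (s + 1)*(s + 3)*(s^3 - 5*s^2 + 4*s) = (s - 4)*(s + 1)*(s + 3)*(s^2 - s) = s*(s - 4)*(s + 1)*(s + 3)*(s - 1)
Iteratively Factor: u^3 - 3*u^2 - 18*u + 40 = (u - 2)*(u^2 - u - 20) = (u - 5)*(u - 2)*(u + 4)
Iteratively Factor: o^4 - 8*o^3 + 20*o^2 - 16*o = (o - 2)*(o^3 - 6*o^2 + 8*o) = (o - 4)*(o - 2)*(o^2 - 2*o) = o*(o - 4)*(o - 2)*(o - 2)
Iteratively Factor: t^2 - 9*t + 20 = (t - 5)*(t - 4)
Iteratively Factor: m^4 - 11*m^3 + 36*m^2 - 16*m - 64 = (m - 4)*(m^3 - 7*m^2 + 8*m + 16) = (m - 4)*(m + 1)*(m^2 - 8*m + 16) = (m - 4)^2*(m + 1)*(m - 4)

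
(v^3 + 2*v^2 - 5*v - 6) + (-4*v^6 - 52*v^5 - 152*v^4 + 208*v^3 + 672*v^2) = -4*v^6 - 52*v^5 - 152*v^4 + 209*v^3 + 674*v^2 - 5*v - 6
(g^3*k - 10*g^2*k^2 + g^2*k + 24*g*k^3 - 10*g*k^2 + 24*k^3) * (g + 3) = g^4*k - 10*g^3*k^2 + 4*g^3*k + 24*g^2*k^3 - 40*g^2*k^2 + 3*g^2*k + 96*g*k^3 - 30*g*k^2 + 72*k^3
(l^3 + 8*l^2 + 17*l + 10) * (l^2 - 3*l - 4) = l^5 + 5*l^4 - 11*l^3 - 73*l^2 - 98*l - 40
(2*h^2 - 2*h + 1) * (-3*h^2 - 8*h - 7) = -6*h^4 - 10*h^3 - h^2 + 6*h - 7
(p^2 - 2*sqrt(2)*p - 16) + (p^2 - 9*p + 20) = 2*p^2 - 9*p - 2*sqrt(2)*p + 4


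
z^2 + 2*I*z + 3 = (z - I)*(z + 3*I)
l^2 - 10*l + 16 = (l - 8)*(l - 2)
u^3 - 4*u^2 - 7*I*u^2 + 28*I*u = u*(u - 4)*(u - 7*I)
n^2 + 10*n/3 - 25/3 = (n - 5/3)*(n + 5)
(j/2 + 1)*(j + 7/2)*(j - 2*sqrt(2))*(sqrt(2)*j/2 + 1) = sqrt(2)*j^4/4 - j^3/2 + 11*sqrt(2)*j^3/8 - 11*j^2/4 + 3*sqrt(2)*j^2/4 - 11*sqrt(2)*j/2 - 7*j/2 - 7*sqrt(2)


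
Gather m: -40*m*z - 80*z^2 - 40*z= -40*m*z - 80*z^2 - 40*z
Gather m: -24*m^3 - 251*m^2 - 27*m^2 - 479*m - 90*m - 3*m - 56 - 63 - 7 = -24*m^3 - 278*m^2 - 572*m - 126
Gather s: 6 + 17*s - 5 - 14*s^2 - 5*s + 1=-14*s^2 + 12*s + 2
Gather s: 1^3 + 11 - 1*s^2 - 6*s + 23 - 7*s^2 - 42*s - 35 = -8*s^2 - 48*s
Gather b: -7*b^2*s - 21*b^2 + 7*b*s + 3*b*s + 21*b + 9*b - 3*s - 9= b^2*(-7*s - 21) + b*(10*s + 30) - 3*s - 9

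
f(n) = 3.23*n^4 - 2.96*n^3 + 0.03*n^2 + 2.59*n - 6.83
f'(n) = 12.92*n^3 - 8.88*n^2 + 0.06*n + 2.59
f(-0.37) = -7.57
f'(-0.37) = 0.70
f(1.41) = 1.35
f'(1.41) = 21.24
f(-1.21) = 2.25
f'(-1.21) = -33.37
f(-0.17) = -7.25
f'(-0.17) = 2.26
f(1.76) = 12.68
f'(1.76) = 45.63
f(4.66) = 1229.52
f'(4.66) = 1117.47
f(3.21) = 246.83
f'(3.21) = 338.63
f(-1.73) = 33.04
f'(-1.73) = -90.99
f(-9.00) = 23322.16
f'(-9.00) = -10135.91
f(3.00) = 182.92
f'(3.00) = 271.69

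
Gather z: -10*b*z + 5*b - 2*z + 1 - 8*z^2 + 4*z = 5*b - 8*z^2 + z*(2 - 10*b) + 1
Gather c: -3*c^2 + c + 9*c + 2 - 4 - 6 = -3*c^2 + 10*c - 8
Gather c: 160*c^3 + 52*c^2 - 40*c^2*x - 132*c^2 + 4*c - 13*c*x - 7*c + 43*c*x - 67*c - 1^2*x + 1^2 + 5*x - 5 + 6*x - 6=160*c^3 + c^2*(-40*x - 80) + c*(30*x - 70) + 10*x - 10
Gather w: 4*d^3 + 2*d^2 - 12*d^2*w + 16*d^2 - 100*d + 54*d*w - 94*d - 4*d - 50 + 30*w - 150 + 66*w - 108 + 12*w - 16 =4*d^3 + 18*d^2 - 198*d + w*(-12*d^2 + 54*d + 108) - 324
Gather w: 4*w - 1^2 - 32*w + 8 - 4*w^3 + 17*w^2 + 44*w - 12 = -4*w^3 + 17*w^2 + 16*w - 5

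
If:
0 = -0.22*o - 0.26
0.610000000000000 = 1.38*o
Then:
No Solution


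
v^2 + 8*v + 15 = (v + 3)*(v + 5)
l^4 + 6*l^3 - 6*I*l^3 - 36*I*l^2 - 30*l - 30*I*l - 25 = (l + 1)*(l + 5)*(l - 5*I)*(l - I)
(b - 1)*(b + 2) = b^2 + b - 2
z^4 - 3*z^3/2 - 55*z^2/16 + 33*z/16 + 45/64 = (z - 5/2)*(z - 3/4)*(z + 1/4)*(z + 3/2)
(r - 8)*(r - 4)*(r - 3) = r^3 - 15*r^2 + 68*r - 96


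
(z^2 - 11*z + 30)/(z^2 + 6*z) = (z^2 - 11*z + 30)/(z*(z + 6))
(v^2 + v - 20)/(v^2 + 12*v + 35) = (v - 4)/(v + 7)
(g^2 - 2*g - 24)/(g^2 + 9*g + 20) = (g - 6)/(g + 5)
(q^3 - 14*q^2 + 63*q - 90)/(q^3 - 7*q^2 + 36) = (q - 5)/(q + 2)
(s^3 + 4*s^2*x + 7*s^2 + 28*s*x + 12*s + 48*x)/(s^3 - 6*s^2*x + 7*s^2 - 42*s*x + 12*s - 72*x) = (-s - 4*x)/(-s + 6*x)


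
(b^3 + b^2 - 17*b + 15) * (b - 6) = b^4 - 5*b^3 - 23*b^2 + 117*b - 90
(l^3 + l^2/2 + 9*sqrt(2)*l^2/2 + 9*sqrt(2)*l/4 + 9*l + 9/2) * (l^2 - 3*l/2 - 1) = l^5 - l^4 + 9*sqrt(2)*l^4/2 - 9*sqrt(2)*l^3/2 + 29*l^3/4 - 63*sqrt(2)*l^2/8 - 19*l^2/2 - 63*l/4 - 9*sqrt(2)*l/4 - 9/2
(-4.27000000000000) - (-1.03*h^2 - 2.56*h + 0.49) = 1.03*h^2 + 2.56*h - 4.76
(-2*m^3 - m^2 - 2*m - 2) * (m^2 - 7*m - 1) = -2*m^5 + 13*m^4 + 7*m^3 + 13*m^2 + 16*m + 2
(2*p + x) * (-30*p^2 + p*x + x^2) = -60*p^3 - 28*p^2*x + 3*p*x^2 + x^3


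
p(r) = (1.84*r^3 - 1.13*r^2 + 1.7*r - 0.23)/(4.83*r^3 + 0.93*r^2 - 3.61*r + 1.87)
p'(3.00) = -0.01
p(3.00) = 0.34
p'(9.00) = 0.00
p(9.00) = 0.35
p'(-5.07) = 0.03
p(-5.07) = 0.47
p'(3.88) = 0.00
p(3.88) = 0.34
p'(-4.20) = 0.04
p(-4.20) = 0.50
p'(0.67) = -0.25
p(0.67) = 0.72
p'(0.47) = 1.80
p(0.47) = 0.58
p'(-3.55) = 0.07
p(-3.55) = 0.54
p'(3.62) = 0.00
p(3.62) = 0.34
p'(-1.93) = 0.76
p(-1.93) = 0.93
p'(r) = (-14.49*r^2 - 1.86*r + 3.61)*(1.84*r^3 - 1.13*r^2 + 1.7*r - 0.23)/(4.83*r^3 + 0.93*r^2 - 3.61*r + 1.87)^2 + (5.52*r^2 - 2.26*r + 1.7)/(4.83*r^3 + 0.93*r^2 - 3.61*r + 1.87)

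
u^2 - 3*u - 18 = (u - 6)*(u + 3)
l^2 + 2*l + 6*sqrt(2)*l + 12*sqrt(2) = (l + 2)*(l + 6*sqrt(2))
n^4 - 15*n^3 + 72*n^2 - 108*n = n*(n - 6)^2*(n - 3)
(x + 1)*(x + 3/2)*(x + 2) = x^3 + 9*x^2/2 + 13*x/2 + 3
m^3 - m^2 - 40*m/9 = m*(m - 8/3)*(m + 5/3)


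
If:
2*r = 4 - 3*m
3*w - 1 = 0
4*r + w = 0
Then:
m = 25/18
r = -1/12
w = 1/3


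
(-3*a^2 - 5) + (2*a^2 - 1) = -a^2 - 6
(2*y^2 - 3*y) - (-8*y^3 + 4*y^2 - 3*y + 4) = 8*y^3 - 2*y^2 - 4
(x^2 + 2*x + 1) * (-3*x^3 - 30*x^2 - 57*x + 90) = -3*x^5 - 36*x^4 - 120*x^3 - 54*x^2 + 123*x + 90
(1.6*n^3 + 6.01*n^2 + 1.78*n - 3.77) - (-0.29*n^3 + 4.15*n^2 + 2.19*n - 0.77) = 1.89*n^3 + 1.86*n^2 - 0.41*n - 3.0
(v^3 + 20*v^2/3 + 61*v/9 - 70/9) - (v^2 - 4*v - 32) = v^3 + 17*v^2/3 + 97*v/9 + 218/9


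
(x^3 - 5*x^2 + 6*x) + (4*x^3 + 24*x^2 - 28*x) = 5*x^3 + 19*x^2 - 22*x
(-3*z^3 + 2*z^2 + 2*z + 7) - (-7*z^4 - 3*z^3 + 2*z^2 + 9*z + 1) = 7*z^4 - 7*z + 6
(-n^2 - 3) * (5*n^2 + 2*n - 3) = -5*n^4 - 2*n^3 - 12*n^2 - 6*n + 9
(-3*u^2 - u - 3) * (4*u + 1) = -12*u^3 - 7*u^2 - 13*u - 3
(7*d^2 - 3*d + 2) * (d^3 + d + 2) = 7*d^5 - 3*d^4 + 9*d^3 + 11*d^2 - 4*d + 4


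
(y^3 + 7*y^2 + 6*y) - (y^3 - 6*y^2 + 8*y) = 13*y^2 - 2*y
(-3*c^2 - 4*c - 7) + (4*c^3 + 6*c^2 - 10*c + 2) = 4*c^3 + 3*c^2 - 14*c - 5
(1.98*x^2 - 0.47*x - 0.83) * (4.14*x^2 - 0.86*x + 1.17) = 8.1972*x^4 - 3.6486*x^3 - 0.7154*x^2 + 0.1639*x - 0.9711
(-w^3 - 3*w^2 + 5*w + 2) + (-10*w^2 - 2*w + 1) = -w^3 - 13*w^2 + 3*w + 3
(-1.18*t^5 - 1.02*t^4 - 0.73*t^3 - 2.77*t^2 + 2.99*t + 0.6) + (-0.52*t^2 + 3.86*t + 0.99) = -1.18*t^5 - 1.02*t^4 - 0.73*t^3 - 3.29*t^2 + 6.85*t + 1.59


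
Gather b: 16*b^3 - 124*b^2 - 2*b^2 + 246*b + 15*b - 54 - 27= 16*b^3 - 126*b^2 + 261*b - 81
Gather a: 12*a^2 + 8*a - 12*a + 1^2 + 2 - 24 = 12*a^2 - 4*a - 21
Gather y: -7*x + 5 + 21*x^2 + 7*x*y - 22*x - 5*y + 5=21*x^2 - 29*x + y*(7*x - 5) + 10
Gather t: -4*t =-4*t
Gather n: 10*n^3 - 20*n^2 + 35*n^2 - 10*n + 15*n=10*n^3 + 15*n^2 + 5*n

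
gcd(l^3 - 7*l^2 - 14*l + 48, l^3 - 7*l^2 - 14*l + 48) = l^3 - 7*l^2 - 14*l + 48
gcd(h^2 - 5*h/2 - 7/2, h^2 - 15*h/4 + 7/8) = h - 7/2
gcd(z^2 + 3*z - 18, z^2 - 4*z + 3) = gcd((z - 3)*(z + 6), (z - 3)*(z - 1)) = z - 3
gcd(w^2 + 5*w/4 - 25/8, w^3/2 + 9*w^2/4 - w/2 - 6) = 1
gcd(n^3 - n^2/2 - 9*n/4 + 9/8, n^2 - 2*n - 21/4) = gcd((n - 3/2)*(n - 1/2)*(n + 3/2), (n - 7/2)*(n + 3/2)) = n + 3/2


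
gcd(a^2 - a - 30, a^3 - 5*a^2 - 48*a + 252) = a - 6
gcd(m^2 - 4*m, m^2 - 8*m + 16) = m - 4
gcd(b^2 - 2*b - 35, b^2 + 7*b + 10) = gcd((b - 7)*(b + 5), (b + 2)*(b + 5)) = b + 5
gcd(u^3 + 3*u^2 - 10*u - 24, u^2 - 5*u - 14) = u + 2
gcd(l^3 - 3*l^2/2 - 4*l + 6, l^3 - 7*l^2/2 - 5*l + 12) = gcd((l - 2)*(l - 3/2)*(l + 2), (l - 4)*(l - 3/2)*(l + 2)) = l^2 + l/2 - 3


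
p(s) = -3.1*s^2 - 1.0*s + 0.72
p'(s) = -6.2*s - 1.0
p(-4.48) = -57.02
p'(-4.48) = 26.78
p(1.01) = -3.45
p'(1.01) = -7.26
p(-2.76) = -20.13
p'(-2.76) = 16.11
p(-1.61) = -5.71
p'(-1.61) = 8.98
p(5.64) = -103.53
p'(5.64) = -35.97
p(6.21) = -125.04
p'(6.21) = -39.50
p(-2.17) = -11.71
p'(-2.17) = 12.45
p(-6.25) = -114.12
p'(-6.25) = 37.75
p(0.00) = 0.72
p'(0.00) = -1.00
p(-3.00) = -24.18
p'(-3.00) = 17.60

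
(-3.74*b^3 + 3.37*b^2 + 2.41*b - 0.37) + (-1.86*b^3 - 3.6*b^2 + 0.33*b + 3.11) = -5.6*b^3 - 0.23*b^2 + 2.74*b + 2.74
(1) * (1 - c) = 1 - c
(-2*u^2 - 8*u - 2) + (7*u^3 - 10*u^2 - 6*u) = 7*u^3 - 12*u^2 - 14*u - 2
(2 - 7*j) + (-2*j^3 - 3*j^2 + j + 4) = -2*j^3 - 3*j^2 - 6*j + 6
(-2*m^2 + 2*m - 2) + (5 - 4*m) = -2*m^2 - 2*m + 3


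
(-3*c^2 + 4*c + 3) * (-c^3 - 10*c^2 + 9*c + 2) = 3*c^5 + 26*c^4 - 70*c^3 + 35*c + 6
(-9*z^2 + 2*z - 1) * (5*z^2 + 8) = -45*z^4 + 10*z^3 - 77*z^2 + 16*z - 8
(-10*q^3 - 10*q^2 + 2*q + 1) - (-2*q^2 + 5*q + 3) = -10*q^3 - 8*q^2 - 3*q - 2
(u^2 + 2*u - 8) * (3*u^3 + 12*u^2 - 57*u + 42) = 3*u^5 + 18*u^4 - 57*u^3 - 168*u^2 + 540*u - 336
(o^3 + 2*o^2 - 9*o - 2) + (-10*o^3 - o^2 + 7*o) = -9*o^3 + o^2 - 2*o - 2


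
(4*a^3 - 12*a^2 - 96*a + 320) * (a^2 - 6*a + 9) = 4*a^5 - 36*a^4 + 12*a^3 + 788*a^2 - 2784*a + 2880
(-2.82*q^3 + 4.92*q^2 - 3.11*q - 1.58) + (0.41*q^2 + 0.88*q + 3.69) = -2.82*q^3 + 5.33*q^2 - 2.23*q + 2.11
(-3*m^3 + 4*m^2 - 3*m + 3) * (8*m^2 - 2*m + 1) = -24*m^5 + 38*m^4 - 35*m^3 + 34*m^2 - 9*m + 3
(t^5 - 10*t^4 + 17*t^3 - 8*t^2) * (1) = t^5 - 10*t^4 + 17*t^3 - 8*t^2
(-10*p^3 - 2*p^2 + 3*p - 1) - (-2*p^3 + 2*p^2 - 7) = -8*p^3 - 4*p^2 + 3*p + 6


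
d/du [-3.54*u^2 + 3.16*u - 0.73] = 3.16 - 7.08*u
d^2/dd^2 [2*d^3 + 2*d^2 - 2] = 12*d + 4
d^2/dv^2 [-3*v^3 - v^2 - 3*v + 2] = -18*v - 2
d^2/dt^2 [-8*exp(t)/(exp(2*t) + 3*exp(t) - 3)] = 8*(-2*(2*exp(t) + 3)^2*exp(2*t) + (8*exp(t) + 9)*(exp(2*t) + 3*exp(t) - 3)*exp(t) - (exp(2*t) + 3*exp(t) - 3)^2)*exp(t)/(exp(2*t) + 3*exp(t) - 3)^3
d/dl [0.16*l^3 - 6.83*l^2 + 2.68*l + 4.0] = 0.48*l^2 - 13.66*l + 2.68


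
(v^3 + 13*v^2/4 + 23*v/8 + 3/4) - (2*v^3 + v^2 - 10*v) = -v^3 + 9*v^2/4 + 103*v/8 + 3/4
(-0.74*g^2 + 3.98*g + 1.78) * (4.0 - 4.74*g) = 3.5076*g^3 - 21.8252*g^2 + 7.4828*g + 7.12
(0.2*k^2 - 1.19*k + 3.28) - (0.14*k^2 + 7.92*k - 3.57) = 0.06*k^2 - 9.11*k + 6.85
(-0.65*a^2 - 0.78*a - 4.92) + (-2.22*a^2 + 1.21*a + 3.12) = -2.87*a^2 + 0.43*a - 1.8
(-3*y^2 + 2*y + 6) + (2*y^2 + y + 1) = -y^2 + 3*y + 7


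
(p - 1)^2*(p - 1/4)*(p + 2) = p^4 - p^3/4 - 3*p^2 + 11*p/4 - 1/2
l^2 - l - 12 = (l - 4)*(l + 3)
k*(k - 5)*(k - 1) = k^3 - 6*k^2 + 5*k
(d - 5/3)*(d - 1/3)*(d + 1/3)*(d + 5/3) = d^4 - 26*d^2/9 + 25/81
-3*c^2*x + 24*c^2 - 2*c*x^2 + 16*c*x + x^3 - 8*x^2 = (-3*c + x)*(c + x)*(x - 8)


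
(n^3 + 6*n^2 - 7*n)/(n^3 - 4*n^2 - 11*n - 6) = n*(-n^2 - 6*n + 7)/(-n^3 + 4*n^2 + 11*n + 6)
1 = 1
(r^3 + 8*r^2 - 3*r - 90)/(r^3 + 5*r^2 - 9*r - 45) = (r + 6)/(r + 3)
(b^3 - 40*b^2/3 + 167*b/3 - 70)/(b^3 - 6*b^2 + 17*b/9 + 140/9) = 3*(b - 6)/(3*b + 4)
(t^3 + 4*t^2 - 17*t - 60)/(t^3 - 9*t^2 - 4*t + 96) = (t + 5)/(t - 8)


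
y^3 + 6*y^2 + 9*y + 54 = (y + 6)*(y - 3*I)*(y + 3*I)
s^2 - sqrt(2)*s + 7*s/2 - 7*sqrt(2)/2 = (s + 7/2)*(s - sqrt(2))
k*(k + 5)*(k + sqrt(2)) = k^3 + sqrt(2)*k^2 + 5*k^2 + 5*sqrt(2)*k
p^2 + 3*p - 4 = (p - 1)*(p + 4)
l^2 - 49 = (l - 7)*(l + 7)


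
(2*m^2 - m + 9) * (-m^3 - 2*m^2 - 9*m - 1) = -2*m^5 - 3*m^4 - 25*m^3 - 11*m^2 - 80*m - 9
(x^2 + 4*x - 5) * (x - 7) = x^3 - 3*x^2 - 33*x + 35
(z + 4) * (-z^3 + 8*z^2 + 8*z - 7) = -z^4 + 4*z^3 + 40*z^2 + 25*z - 28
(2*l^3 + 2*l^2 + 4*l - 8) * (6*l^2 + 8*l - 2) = 12*l^5 + 28*l^4 + 36*l^3 - 20*l^2 - 72*l + 16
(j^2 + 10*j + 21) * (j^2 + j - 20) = j^4 + 11*j^3 + 11*j^2 - 179*j - 420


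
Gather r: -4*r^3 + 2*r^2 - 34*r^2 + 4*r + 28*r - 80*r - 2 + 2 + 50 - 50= -4*r^3 - 32*r^2 - 48*r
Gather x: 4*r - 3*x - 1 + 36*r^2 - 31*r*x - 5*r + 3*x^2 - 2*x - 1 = 36*r^2 - r + 3*x^2 + x*(-31*r - 5) - 2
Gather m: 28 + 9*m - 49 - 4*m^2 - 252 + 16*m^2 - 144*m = 12*m^2 - 135*m - 273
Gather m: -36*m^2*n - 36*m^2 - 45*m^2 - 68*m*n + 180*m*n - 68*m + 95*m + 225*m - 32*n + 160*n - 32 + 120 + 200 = m^2*(-36*n - 81) + m*(112*n + 252) + 128*n + 288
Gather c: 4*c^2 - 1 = 4*c^2 - 1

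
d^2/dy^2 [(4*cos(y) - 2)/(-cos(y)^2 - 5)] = 4*(4*(1 - 2*cos(y))*sin(y)^2*cos(y)^2 + (cos(y)^2 + 5)^2*cos(y) + (cos(y)^2 + 5)*(cos(2*y) - 2*cos(3*y)))/(cos(y)^2 + 5)^3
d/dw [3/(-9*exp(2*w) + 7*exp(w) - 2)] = (54*exp(w) - 21)*exp(w)/(9*exp(2*w) - 7*exp(w) + 2)^2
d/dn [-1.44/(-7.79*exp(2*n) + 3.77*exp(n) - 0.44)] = (5.4288 - 22.4352*exp(n))*exp(n)/(7.79*exp(2*n) - 3.77*exp(n) + 0.44)^2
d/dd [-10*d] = -10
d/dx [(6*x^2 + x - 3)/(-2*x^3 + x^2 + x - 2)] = ((-12*x - 1)*(2*x^3 - x^2 - x + 2) - (-6*x^2 + 2*x + 1)*(6*x^2 + x - 3))/(2*x^3 - x^2 - x + 2)^2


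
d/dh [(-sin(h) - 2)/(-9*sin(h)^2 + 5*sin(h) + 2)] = (-9*sin(h)^2 - 36*sin(h) + 8)*cos(h)/(-9*sin(h)^2 + 5*sin(h) + 2)^2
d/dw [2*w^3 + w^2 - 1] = 2*w*(3*w + 1)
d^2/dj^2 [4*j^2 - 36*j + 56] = 8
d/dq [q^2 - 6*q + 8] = 2*q - 6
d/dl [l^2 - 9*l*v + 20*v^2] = 2*l - 9*v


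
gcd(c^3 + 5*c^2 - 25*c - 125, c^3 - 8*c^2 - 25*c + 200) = c^2 - 25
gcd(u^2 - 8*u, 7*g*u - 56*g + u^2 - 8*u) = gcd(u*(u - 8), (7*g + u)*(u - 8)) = u - 8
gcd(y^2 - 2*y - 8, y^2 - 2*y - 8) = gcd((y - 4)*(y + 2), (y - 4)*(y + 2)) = y^2 - 2*y - 8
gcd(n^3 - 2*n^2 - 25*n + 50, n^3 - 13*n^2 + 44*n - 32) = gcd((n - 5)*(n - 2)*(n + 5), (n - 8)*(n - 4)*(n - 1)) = 1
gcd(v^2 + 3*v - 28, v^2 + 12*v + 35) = v + 7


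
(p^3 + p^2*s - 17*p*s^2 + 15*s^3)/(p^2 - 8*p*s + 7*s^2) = (p^2 + 2*p*s - 15*s^2)/(p - 7*s)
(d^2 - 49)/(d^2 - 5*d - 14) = (d + 7)/(d + 2)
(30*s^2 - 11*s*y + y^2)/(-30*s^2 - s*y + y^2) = (-5*s + y)/(5*s + y)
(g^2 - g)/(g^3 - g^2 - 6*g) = (1 - g)/(-g^2 + g + 6)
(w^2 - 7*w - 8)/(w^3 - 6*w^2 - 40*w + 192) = (w + 1)/(w^2 + 2*w - 24)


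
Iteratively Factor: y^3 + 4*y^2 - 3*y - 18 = (y + 3)*(y^2 + y - 6) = (y - 2)*(y + 3)*(y + 3)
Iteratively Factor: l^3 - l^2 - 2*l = (l - 2)*(l^2 + l) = l*(l - 2)*(l + 1)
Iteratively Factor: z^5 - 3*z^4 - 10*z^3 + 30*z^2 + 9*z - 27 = (z - 3)*(z^4 - 10*z^2 + 9) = (z - 3)*(z + 3)*(z^3 - 3*z^2 - z + 3) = (z - 3)^2*(z + 3)*(z^2 - 1) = (z - 3)^2*(z - 1)*(z + 3)*(z + 1)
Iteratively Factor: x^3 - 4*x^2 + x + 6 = (x + 1)*(x^2 - 5*x + 6) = (x - 3)*(x + 1)*(x - 2)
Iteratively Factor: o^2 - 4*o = (o)*(o - 4)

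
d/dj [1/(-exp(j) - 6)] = exp(j)/(exp(j) + 6)^2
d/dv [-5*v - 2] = -5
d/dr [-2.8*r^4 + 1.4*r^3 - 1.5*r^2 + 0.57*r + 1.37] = -11.2*r^3 + 4.2*r^2 - 3.0*r + 0.57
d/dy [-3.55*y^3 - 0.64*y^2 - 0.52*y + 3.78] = -10.65*y^2 - 1.28*y - 0.52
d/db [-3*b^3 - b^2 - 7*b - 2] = -9*b^2 - 2*b - 7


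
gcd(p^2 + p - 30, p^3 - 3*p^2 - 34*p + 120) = p^2 + p - 30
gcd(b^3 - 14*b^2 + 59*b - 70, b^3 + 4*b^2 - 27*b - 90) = b - 5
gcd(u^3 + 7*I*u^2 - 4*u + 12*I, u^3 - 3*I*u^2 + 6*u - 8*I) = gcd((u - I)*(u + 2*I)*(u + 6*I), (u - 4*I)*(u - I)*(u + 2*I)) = u^2 + I*u + 2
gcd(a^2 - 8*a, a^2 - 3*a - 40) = a - 8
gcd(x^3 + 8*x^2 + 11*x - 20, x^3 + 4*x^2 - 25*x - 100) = x^2 + 9*x + 20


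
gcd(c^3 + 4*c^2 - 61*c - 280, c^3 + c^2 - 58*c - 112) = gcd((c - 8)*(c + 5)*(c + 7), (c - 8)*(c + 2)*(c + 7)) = c^2 - c - 56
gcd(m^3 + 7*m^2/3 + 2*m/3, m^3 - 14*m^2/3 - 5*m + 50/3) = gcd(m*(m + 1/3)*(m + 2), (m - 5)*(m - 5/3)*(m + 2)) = m + 2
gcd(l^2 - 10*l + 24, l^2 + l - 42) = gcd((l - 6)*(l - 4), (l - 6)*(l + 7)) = l - 6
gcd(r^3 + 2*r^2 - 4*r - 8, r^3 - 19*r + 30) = r - 2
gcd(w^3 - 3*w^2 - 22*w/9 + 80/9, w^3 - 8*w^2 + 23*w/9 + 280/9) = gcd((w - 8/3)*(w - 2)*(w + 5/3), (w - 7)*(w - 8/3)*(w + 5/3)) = w^2 - w - 40/9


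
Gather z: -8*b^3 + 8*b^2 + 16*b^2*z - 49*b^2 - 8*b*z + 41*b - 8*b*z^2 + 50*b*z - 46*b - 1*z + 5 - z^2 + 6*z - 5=-8*b^3 - 41*b^2 - 5*b + z^2*(-8*b - 1) + z*(16*b^2 + 42*b + 5)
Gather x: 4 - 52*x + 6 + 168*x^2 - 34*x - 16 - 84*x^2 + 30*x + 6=84*x^2 - 56*x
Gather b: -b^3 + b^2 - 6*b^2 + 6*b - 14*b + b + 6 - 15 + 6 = -b^3 - 5*b^2 - 7*b - 3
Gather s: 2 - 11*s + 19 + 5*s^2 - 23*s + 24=5*s^2 - 34*s + 45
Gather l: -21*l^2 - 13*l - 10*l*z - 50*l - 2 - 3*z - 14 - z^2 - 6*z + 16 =-21*l^2 + l*(-10*z - 63) - z^2 - 9*z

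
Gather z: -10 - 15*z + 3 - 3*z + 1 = -18*z - 6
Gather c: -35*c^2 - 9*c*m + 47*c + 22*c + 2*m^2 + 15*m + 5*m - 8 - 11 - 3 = -35*c^2 + c*(69 - 9*m) + 2*m^2 + 20*m - 22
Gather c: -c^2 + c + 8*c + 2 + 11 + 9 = -c^2 + 9*c + 22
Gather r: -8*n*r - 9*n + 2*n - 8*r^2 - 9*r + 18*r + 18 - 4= -7*n - 8*r^2 + r*(9 - 8*n) + 14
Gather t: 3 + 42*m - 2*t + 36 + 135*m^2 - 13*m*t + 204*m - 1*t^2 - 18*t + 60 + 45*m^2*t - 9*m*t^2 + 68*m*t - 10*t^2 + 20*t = 135*m^2 + 246*m + t^2*(-9*m - 11) + t*(45*m^2 + 55*m) + 99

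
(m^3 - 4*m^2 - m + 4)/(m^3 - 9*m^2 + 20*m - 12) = (m^2 - 3*m - 4)/(m^2 - 8*m + 12)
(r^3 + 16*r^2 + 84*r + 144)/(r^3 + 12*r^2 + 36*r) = (r + 4)/r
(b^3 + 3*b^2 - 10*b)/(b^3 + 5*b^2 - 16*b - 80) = b*(b - 2)/(b^2 - 16)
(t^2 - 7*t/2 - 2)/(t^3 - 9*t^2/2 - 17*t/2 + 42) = (2*t + 1)/(2*t^2 - t - 21)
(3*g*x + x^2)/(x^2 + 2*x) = (3*g + x)/(x + 2)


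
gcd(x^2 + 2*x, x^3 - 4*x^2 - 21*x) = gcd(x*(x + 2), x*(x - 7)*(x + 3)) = x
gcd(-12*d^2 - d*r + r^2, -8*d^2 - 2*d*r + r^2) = -4*d + r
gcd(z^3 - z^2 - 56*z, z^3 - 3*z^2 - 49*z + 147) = z + 7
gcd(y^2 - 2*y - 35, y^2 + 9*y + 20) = y + 5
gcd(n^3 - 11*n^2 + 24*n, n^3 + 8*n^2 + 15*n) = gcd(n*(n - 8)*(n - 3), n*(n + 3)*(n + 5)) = n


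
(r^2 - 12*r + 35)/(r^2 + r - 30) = (r - 7)/(r + 6)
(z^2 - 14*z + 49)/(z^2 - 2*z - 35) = (z - 7)/(z + 5)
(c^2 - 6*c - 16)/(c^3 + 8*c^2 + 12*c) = (c - 8)/(c*(c + 6))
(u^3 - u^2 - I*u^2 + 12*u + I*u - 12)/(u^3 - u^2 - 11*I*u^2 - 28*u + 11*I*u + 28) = (u + 3*I)/(u - 7*I)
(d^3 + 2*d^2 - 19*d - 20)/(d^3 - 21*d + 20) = (d + 1)/(d - 1)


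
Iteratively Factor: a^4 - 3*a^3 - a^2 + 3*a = (a)*(a^3 - 3*a^2 - a + 3) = a*(a - 3)*(a^2 - 1) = a*(a - 3)*(a - 1)*(a + 1)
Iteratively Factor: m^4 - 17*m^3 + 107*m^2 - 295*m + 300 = (m - 4)*(m^3 - 13*m^2 + 55*m - 75) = (m - 5)*(m - 4)*(m^2 - 8*m + 15) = (m - 5)*(m - 4)*(m - 3)*(m - 5)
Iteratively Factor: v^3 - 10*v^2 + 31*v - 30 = (v - 5)*(v^2 - 5*v + 6) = (v - 5)*(v - 2)*(v - 3)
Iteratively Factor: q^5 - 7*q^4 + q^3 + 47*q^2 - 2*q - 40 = (q - 1)*(q^4 - 6*q^3 - 5*q^2 + 42*q + 40) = (q - 1)*(q + 1)*(q^3 - 7*q^2 + 2*q + 40) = (q - 5)*(q - 1)*(q + 1)*(q^2 - 2*q - 8) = (q - 5)*(q - 4)*(q - 1)*(q + 1)*(q + 2)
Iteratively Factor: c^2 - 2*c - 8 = (c + 2)*(c - 4)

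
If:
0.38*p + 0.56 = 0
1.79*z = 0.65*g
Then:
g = 2.75384615384615*z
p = -1.47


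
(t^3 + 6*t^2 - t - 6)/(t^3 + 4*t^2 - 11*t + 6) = (t + 1)/(t - 1)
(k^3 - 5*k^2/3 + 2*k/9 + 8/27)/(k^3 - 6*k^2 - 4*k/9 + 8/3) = (9*k^2 - 9*k - 4)/(3*(3*k^2 - 16*k - 12))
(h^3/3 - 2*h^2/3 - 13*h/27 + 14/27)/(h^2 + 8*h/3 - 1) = (9*h^3 - 18*h^2 - 13*h + 14)/(9*(3*h^2 + 8*h - 3))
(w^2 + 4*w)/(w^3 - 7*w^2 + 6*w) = (w + 4)/(w^2 - 7*w + 6)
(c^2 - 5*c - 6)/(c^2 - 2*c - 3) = (c - 6)/(c - 3)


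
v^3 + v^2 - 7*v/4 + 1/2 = (v - 1/2)^2*(v + 2)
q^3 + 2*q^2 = q^2*(q + 2)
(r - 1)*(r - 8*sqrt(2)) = r^2 - 8*sqrt(2)*r - r + 8*sqrt(2)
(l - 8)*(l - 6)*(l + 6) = l^3 - 8*l^2 - 36*l + 288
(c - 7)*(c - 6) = c^2 - 13*c + 42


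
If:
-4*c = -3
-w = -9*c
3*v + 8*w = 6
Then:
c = 3/4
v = -16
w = 27/4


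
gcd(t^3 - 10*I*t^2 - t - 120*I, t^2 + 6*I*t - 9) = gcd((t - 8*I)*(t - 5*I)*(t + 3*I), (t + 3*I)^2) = t + 3*I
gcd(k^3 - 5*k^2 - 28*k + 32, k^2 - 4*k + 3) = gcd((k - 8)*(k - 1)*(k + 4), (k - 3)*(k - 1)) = k - 1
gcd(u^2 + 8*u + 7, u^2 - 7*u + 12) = 1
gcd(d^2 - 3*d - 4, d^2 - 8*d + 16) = d - 4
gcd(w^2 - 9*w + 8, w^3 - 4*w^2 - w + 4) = w - 1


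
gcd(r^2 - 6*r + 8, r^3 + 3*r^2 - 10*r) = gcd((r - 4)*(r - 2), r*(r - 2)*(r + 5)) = r - 2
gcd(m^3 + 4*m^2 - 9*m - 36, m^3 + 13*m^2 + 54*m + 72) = m^2 + 7*m + 12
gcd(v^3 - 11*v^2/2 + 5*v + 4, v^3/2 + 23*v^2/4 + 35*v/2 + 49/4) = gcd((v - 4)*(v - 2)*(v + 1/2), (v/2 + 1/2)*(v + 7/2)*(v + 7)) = 1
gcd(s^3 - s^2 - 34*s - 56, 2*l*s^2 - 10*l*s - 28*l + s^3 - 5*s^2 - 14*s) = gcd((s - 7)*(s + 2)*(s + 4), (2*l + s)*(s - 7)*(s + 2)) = s^2 - 5*s - 14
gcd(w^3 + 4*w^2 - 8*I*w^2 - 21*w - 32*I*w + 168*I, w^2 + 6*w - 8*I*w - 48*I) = w - 8*I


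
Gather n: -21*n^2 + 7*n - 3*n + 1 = -21*n^2 + 4*n + 1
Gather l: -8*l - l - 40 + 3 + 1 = -9*l - 36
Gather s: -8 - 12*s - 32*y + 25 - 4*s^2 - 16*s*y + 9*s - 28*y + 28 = -4*s^2 + s*(-16*y - 3) - 60*y + 45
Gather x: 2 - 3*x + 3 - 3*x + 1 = 6 - 6*x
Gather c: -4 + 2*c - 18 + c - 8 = 3*c - 30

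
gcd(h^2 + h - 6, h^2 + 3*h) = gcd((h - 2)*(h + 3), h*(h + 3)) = h + 3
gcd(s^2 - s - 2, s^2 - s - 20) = 1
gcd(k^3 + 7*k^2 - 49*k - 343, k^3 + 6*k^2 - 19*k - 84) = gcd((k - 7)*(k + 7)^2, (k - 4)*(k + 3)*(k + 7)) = k + 7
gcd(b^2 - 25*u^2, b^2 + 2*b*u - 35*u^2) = -b + 5*u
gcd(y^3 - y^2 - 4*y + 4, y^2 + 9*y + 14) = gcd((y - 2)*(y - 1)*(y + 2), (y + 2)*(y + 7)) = y + 2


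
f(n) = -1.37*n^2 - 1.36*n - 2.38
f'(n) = -2.74*n - 1.36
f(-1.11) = -2.56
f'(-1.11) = 1.68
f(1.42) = -7.07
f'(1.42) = -5.25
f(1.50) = -7.50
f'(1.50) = -5.47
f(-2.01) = -5.18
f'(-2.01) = 4.15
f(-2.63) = -8.28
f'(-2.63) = 5.85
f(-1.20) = -2.72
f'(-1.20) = 1.93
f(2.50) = -14.34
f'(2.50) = -8.21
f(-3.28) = -12.66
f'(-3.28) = 7.63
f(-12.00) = -183.34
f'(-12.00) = 31.52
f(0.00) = -2.38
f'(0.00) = -1.36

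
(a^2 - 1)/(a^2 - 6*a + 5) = (a + 1)/(a - 5)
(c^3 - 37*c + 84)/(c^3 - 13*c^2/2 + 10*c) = 2*(c^2 + 4*c - 21)/(c*(2*c - 5))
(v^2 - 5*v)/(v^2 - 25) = v/(v + 5)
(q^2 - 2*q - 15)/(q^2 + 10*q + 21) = (q - 5)/(q + 7)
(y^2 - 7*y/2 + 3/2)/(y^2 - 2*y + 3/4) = 2*(y - 3)/(2*y - 3)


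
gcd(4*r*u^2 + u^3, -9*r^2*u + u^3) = u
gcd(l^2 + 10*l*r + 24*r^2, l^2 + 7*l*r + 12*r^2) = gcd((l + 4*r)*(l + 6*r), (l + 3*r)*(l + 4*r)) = l + 4*r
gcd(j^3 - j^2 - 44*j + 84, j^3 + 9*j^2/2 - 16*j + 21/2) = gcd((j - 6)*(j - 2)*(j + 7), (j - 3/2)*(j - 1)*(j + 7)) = j + 7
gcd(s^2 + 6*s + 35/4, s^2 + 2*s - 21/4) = s + 7/2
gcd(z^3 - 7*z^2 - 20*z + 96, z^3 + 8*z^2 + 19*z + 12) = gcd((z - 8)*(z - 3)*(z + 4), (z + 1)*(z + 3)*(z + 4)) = z + 4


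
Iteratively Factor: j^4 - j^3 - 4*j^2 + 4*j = (j - 1)*(j^3 - 4*j) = (j - 1)*(j + 2)*(j^2 - 2*j) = j*(j - 1)*(j + 2)*(j - 2)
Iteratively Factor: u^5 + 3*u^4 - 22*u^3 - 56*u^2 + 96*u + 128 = (u - 4)*(u^4 + 7*u^3 + 6*u^2 - 32*u - 32) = (u - 4)*(u + 4)*(u^3 + 3*u^2 - 6*u - 8) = (u - 4)*(u + 1)*(u + 4)*(u^2 + 2*u - 8) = (u - 4)*(u - 2)*(u + 1)*(u + 4)*(u + 4)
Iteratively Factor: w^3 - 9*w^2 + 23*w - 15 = (w - 3)*(w^2 - 6*w + 5) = (w - 3)*(w - 1)*(w - 5)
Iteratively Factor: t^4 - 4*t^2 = (t + 2)*(t^3 - 2*t^2) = t*(t + 2)*(t^2 - 2*t) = t^2*(t + 2)*(t - 2)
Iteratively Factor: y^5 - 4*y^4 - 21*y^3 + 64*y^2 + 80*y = (y + 1)*(y^4 - 5*y^3 - 16*y^2 + 80*y) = y*(y + 1)*(y^3 - 5*y^2 - 16*y + 80) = y*(y + 1)*(y + 4)*(y^2 - 9*y + 20) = y*(y - 5)*(y + 1)*(y + 4)*(y - 4)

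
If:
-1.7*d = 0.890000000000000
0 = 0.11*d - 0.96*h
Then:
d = -0.52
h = -0.06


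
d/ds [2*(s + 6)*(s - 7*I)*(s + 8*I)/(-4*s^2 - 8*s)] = (-s^4 - 4*s^3 + 4*s^2*(11 + I) + 672*s + 672)/(2*s^2*(s^2 + 4*s + 4))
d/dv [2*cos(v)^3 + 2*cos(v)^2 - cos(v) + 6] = (-6*cos(v)^2 - 4*cos(v) + 1)*sin(v)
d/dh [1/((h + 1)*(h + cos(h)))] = (-h + (h + 1)*(sin(h) - 1) - cos(h))/((h + 1)^2*(h + cos(h))^2)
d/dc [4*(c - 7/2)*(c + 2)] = 8*c - 6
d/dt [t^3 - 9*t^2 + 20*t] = 3*t^2 - 18*t + 20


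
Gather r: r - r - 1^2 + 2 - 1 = 0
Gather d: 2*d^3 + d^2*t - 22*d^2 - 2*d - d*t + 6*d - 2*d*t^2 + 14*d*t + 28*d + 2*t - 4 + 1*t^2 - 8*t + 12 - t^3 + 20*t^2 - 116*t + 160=2*d^3 + d^2*(t - 22) + d*(-2*t^2 + 13*t + 32) - t^3 + 21*t^2 - 122*t + 168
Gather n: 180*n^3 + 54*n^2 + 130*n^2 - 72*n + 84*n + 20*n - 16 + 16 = 180*n^3 + 184*n^2 + 32*n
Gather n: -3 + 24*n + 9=24*n + 6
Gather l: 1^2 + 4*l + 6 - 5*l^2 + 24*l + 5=-5*l^2 + 28*l + 12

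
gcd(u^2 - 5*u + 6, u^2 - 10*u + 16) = u - 2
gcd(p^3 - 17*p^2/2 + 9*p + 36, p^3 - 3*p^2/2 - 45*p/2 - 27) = p^2 - 9*p/2 - 9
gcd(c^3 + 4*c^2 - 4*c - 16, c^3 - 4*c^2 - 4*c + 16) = c^2 - 4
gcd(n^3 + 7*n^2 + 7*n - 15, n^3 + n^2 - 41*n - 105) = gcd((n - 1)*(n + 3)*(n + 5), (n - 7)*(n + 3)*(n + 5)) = n^2 + 8*n + 15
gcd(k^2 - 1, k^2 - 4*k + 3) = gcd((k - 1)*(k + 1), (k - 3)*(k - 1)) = k - 1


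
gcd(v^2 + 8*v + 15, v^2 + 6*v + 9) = v + 3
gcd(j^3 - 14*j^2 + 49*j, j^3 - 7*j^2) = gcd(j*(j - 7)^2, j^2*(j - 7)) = j^2 - 7*j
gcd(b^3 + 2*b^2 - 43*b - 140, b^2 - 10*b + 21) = b - 7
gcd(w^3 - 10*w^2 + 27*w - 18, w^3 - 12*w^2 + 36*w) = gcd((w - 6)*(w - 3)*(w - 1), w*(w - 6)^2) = w - 6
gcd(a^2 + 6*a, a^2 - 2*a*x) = a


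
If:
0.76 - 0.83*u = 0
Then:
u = 0.92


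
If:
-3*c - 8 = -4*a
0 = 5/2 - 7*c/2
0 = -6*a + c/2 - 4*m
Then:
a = 71/28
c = 5/7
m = -26/7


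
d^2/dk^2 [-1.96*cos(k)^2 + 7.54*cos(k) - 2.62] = -7.54*cos(k) + 3.92*cos(2*k)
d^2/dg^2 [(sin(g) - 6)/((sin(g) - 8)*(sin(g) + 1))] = (-sin(g)^4 + 18*sin(g)^3 - 190*sin(g)^2 + 696*sin(g) - 796)/((sin(g) - 8)^3*(sin(g) + 1)^2)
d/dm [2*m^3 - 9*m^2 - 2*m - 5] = 6*m^2 - 18*m - 2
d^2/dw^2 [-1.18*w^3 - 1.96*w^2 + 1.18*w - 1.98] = -7.08*w - 3.92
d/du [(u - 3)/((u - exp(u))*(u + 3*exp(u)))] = (-(1 - exp(u))*(u - 3)*(u + 3*exp(u)) - (u - 3)*(u - exp(u))*(3*exp(u) + 1) + (u - exp(u))*(u + 3*exp(u)))/((u - exp(u))^2*(u + 3*exp(u))^2)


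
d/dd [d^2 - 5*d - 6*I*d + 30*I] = 2*d - 5 - 6*I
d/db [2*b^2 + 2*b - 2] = 4*b + 2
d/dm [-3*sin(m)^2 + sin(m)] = (1 - 6*sin(m))*cos(m)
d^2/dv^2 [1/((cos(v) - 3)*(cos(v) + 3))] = 2*(-2*sin(v)^4 + 19*sin(v)^2 - 8)/((cos(v) - 3)^3*(cos(v) + 3)^3)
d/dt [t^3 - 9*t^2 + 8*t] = 3*t^2 - 18*t + 8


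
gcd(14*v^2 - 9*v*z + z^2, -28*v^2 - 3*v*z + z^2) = -7*v + z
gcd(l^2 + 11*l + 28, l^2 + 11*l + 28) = l^2 + 11*l + 28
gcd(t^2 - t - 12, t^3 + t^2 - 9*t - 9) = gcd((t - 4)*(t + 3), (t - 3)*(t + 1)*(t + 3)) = t + 3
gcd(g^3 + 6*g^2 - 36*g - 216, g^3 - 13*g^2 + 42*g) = g - 6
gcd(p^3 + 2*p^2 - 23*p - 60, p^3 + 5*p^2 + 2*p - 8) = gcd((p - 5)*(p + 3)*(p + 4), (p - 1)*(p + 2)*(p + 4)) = p + 4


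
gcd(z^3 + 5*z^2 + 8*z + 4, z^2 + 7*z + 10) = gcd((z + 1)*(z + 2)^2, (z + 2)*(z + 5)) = z + 2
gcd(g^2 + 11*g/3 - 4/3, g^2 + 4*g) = g + 4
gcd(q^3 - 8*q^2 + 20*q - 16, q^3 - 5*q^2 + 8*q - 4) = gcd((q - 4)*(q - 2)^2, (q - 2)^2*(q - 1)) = q^2 - 4*q + 4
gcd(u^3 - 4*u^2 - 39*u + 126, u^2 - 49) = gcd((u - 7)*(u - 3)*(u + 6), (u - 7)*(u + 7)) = u - 7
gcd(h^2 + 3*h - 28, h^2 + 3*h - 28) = h^2 + 3*h - 28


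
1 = 1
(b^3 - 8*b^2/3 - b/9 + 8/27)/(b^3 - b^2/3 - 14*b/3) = (-27*b^3 + 72*b^2 + 3*b - 8)/(9*b*(-3*b^2 + b + 14))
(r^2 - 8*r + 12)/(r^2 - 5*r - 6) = (r - 2)/(r + 1)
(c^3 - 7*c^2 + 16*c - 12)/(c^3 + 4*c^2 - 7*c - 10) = (c^2 - 5*c + 6)/(c^2 + 6*c + 5)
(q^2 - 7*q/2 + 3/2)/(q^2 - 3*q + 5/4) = 2*(q - 3)/(2*q - 5)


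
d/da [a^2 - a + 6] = 2*a - 1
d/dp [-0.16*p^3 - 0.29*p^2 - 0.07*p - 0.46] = -0.48*p^2 - 0.58*p - 0.07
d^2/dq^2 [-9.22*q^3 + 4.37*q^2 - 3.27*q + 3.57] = 8.74 - 55.32*q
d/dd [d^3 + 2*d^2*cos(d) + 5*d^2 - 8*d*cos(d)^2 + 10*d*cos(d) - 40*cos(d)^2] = -2*d^2*sin(d) + 3*d^2 - 10*d*sin(d) + 8*d*sin(2*d) + 4*d*cos(d) + 10*d + 40*sin(2*d) - 8*cos(d)^2 + 10*cos(d)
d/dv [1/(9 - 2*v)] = 2/(2*v - 9)^2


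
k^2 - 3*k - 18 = (k - 6)*(k + 3)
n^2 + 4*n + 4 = (n + 2)^2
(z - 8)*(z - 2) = z^2 - 10*z + 16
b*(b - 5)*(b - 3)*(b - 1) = b^4 - 9*b^3 + 23*b^2 - 15*b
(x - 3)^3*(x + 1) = x^4 - 8*x^3 + 18*x^2 - 27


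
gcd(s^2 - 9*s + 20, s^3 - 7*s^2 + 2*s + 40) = s^2 - 9*s + 20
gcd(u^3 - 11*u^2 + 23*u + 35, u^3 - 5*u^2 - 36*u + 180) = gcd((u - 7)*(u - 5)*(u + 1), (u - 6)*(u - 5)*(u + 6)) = u - 5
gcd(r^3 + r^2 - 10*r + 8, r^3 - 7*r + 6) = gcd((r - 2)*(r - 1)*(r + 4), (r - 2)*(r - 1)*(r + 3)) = r^2 - 3*r + 2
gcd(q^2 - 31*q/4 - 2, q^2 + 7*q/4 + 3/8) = q + 1/4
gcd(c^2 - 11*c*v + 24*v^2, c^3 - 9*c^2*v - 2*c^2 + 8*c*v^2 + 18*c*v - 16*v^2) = -c + 8*v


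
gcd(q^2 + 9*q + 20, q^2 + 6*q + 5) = q + 5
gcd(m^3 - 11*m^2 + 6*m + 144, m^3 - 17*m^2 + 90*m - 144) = m^2 - 14*m + 48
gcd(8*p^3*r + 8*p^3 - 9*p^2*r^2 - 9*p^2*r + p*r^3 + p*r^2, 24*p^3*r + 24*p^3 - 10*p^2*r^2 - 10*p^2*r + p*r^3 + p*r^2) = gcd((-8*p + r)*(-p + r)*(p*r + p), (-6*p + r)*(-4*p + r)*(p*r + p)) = p*r + p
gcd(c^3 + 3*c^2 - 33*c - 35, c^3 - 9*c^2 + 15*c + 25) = c^2 - 4*c - 5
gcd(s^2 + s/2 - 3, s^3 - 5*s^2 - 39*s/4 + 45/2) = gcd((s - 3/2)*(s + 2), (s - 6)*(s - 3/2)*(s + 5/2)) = s - 3/2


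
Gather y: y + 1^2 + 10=y + 11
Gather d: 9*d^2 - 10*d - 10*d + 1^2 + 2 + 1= 9*d^2 - 20*d + 4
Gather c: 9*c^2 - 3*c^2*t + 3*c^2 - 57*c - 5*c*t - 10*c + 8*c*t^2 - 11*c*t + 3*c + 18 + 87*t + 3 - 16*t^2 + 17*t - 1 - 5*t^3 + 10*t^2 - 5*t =c^2*(12 - 3*t) + c*(8*t^2 - 16*t - 64) - 5*t^3 - 6*t^2 + 99*t + 20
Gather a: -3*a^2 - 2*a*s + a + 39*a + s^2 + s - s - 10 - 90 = -3*a^2 + a*(40 - 2*s) + s^2 - 100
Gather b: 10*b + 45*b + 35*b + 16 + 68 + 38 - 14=90*b + 108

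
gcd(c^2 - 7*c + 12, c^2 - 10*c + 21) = c - 3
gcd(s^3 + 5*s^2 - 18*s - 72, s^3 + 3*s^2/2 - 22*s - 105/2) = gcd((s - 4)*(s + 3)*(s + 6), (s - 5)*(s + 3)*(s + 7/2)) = s + 3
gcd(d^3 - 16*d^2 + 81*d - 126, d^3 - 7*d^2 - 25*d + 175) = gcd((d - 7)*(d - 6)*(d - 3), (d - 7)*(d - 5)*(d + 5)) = d - 7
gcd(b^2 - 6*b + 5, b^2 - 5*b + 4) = b - 1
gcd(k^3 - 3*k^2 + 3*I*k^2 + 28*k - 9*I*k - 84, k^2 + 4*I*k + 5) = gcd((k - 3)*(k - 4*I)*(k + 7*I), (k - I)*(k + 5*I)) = 1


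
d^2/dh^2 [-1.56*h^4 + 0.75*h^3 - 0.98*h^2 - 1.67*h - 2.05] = -18.72*h^2 + 4.5*h - 1.96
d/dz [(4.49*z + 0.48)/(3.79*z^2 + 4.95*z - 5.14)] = (17.0171*z^2 + 22.2255*z - (4.49*z + 0.48)*(7.58*z + 4.95) - 23.0786)/(3.79*z^2 + 4.95*z - 5.14)^2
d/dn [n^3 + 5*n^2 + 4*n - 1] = 3*n^2 + 10*n + 4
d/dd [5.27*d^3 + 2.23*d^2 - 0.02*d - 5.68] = 15.81*d^2 + 4.46*d - 0.02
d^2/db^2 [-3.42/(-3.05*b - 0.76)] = 63.6291/(3.05*b + 0.76)^3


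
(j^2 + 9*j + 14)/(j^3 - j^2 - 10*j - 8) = (j + 7)/(j^2 - 3*j - 4)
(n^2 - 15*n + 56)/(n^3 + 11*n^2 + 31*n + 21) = (n^2 - 15*n + 56)/(n^3 + 11*n^2 + 31*n + 21)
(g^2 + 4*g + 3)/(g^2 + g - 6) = (g + 1)/(g - 2)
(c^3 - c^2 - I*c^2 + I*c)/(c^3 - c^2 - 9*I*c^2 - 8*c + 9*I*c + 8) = c/(c - 8*I)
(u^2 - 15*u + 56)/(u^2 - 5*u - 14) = (u - 8)/(u + 2)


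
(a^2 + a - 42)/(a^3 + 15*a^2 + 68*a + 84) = (a - 6)/(a^2 + 8*a + 12)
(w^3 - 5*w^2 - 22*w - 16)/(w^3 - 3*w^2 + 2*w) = (w^3 - 5*w^2 - 22*w - 16)/(w*(w^2 - 3*w + 2))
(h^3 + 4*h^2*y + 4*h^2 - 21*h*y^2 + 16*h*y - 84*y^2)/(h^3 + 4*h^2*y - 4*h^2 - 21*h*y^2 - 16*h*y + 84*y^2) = (h + 4)/(h - 4)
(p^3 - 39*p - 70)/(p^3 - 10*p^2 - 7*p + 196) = (p^2 + 7*p + 10)/(p^2 - 3*p - 28)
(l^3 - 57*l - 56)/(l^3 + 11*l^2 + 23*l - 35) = (l^2 - 7*l - 8)/(l^2 + 4*l - 5)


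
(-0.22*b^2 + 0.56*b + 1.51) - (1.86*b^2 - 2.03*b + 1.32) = -2.08*b^2 + 2.59*b + 0.19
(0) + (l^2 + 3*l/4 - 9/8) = l^2 + 3*l/4 - 9/8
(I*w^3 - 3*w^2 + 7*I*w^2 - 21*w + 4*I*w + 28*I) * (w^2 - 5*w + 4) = I*w^5 - 3*w^4 + 2*I*w^4 - 6*w^3 - 27*I*w^3 + 93*w^2 + 36*I*w^2 - 84*w - 124*I*w + 112*I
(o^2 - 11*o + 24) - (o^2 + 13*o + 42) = -24*o - 18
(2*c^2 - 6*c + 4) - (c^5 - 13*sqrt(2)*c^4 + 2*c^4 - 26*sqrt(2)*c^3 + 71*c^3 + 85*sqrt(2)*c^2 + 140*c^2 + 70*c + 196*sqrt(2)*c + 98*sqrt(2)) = -c^5 - 2*c^4 + 13*sqrt(2)*c^4 - 71*c^3 + 26*sqrt(2)*c^3 - 138*c^2 - 85*sqrt(2)*c^2 - 196*sqrt(2)*c - 76*c - 98*sqrt(2) + 4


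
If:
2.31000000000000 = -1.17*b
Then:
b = -1.97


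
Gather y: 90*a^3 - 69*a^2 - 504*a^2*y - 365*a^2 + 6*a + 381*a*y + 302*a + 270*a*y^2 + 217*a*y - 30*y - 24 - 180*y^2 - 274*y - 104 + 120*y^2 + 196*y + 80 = 90*a^3 - 434*a^2 + 308*a + y^2*(270*a - 60) + y*(-504*a^2 + 598*a - 108) - 48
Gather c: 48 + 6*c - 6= 6*c + 42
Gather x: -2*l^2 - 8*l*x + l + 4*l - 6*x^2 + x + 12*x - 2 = -2*l^2 + 5*l - 6*x^2 + x*(13 - 8*l) - 2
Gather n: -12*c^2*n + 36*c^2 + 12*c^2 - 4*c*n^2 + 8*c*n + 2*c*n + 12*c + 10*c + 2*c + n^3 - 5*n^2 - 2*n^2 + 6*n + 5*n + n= 48*c^2 + 24*c + n^3 + n^2*(-4*c - 7) + n*(-12*c^2 + 10*c + 12)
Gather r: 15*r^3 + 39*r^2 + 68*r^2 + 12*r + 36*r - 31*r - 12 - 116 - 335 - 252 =15*r^3 + 107*r^2 + 17*r - 715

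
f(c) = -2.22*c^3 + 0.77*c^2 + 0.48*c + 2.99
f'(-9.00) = -552.84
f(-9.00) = 1679.42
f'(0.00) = 0.48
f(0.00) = 2.99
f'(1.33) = -9.25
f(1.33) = -0.23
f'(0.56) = -0.75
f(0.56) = 3.11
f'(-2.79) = -55.66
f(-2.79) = 55.86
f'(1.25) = -8.00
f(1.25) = 0.46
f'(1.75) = -17.22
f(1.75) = -5.71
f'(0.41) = -0.01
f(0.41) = 3.16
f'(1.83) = -19.01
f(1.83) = -7.16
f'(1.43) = -10.94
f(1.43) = -1.24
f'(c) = -6.66*c^2 + 1.54*c + 0.48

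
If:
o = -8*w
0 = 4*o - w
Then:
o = 0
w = 0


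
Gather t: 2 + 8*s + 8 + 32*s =40*s + 10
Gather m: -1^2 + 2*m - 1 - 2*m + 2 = 0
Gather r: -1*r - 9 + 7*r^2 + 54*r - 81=7*r^2 + 53*r - 90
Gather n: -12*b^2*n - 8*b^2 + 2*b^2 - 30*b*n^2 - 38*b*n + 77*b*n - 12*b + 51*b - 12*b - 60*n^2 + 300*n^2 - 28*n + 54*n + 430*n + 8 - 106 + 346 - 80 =-6*b^2 + 27*b + n^2*(240 - 30*b) + n*(-12*b^2 + 39*b + 456) + 168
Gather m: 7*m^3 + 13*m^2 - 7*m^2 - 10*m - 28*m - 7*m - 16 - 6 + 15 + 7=7*m^3 + 6*m^2 - 45*m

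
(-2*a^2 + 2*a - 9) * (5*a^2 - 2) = -10*a^4 + 10*a^3 - 41*a^2 - 4*a + 18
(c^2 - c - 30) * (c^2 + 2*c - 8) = c^4 + c^3 - 40*c^2 - 52*c + 240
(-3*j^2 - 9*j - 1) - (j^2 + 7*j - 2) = -4*j^2 - 16*j + 1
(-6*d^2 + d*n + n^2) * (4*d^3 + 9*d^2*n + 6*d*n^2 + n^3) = -24*d^5 - 50*d^4*n - 23*d^3*n^2 + 9*d^2*n^3 + 7*d*n^4 + n^5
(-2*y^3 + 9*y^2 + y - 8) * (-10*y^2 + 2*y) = 20*y^5 - 94*y^4 + 8*y^3 + 82*y^2 - 16*y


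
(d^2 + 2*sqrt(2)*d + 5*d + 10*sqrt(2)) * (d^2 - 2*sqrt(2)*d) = d^4 + 5*d^3 - 8*d^2 - 40*d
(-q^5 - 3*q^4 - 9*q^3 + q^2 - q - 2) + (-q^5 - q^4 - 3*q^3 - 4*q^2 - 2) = -2*q^5 - 4*q^4 - 12*q^3 - 3*q^2 - q - 4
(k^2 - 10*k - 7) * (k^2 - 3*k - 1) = k^4 - 13*k^3 + 22*k^2 + 31*k + 7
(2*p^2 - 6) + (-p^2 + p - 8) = p^2 + p - 14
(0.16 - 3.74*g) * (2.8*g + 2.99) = -10.472*g^2 - 10.7346*g + 0.4784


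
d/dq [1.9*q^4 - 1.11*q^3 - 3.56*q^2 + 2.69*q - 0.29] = 7.6*q^3 - 3.33*q^2 - 7.12*q + 2.69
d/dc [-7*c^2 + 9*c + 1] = 9 - 14*c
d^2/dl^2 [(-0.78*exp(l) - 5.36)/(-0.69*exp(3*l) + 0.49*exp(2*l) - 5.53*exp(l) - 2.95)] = (1.485432*exp(6*l) + 22.17591*exp(5*l) - 31.652082*exp(4*l) + 27.525644*exp(3*l) - 134.999556*exp(2*l) + 182.180614*exp(l) - 80.65241)*exp(l)/(0.328509*exp(9*l) - 0.699867*exp(8*l) + 8.395506*exp(7*l) - 7.122322*exp(6*l) + 61.301352*exp(5*l) + 24.708852*exp(4*l) + 139.164862*exp(3*l) + 257.84829*exp(2*l) + 144.374475*exp(l) + 25.672375)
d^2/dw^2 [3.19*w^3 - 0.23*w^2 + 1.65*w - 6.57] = 19.14*w - 0.46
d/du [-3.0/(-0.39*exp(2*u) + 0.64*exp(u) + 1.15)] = (1.92 - 2.34*exp(u))*exp(u)/(-0.39*exp(2*u) + 0.64*exp(u) + 1.15)^2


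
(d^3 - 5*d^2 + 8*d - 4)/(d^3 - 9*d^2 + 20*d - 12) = (d - 2)/(d - 6)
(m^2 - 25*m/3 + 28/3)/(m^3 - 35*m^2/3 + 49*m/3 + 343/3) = (3*m - 4)/(3*m^2 - 14*m - 49)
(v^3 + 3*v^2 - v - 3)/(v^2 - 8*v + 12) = (v^3 + 3*v^2 - v - 3)/(v^2 - 8*v + 12)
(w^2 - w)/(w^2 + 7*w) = (w - 1)/(w + 7)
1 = 1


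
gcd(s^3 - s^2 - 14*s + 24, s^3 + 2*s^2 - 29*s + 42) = s^2 - 5*s + 6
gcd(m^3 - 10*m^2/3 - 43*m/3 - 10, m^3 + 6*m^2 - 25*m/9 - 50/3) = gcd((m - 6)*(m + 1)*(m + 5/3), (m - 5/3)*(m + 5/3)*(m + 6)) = m + 5/3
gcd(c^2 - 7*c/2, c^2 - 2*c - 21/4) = c - 7/2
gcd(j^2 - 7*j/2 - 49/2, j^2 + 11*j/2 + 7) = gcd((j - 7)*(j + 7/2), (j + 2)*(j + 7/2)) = j + 7/2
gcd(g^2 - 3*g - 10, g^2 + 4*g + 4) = g + 2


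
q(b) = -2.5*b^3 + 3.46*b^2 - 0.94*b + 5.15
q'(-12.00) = -1163.98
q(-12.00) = 4834.67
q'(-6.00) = -312.46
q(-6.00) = 675.35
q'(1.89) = -14.65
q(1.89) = -1.15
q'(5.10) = -160.72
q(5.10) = -241.28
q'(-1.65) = -32.78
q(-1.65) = 27.35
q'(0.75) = 0.03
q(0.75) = 5.34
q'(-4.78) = -205.38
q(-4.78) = 361.74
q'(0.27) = 0.38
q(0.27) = 5.10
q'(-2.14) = -50.10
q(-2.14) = 47.51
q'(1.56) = -8.40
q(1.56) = 2.61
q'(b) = -7.5*b^2 + 6.92*b - 0.94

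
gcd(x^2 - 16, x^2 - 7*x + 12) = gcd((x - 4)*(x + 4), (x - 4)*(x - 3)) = x - 4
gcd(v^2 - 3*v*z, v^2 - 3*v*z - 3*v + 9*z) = -v + 3*z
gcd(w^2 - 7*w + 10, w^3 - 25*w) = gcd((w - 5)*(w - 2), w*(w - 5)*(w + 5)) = w - 5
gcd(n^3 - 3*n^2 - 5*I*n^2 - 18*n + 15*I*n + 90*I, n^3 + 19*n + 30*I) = n - 5*I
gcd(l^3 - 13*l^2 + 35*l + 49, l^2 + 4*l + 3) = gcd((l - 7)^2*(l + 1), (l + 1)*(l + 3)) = l + 1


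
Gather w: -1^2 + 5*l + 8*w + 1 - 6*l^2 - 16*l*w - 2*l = -6*l^2 + 3*l + w*(8 - 16*l)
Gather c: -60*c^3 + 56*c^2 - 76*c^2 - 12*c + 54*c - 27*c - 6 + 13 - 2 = -60*c^3 - 20*c^2 + 15*c + 5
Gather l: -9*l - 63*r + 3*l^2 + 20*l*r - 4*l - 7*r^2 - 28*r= 3*l^2 + l*(20*r - 13) - 7*r^2 - 91*r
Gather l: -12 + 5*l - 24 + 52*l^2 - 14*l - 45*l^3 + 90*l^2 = -45*l^3 + 142*l^2 - 9*l - 36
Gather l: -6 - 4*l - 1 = -4*l - 7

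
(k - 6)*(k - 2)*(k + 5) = k^3 - 3*k^2 - 28*k + 60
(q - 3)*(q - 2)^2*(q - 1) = q^4 - 8*q^3 + 23*q^2 - 28*q + 12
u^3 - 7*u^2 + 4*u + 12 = (u - 6)*(u - 2)*(u + 1)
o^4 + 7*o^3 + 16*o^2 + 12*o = o*(o + 2)^2*(o + 3)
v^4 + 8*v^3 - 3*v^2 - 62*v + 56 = (v - 2)*(v - 1)*(v + 4)*(v + 7)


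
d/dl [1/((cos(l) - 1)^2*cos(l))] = (-sin(l)/cos(l)^2 + 3*tan(l))/(cos(l) - 1)^3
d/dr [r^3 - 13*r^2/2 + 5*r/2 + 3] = 3*r^2 - 13*r + 5/2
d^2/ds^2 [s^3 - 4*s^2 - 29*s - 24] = 6*s - 8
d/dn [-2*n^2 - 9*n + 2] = -4*n - 9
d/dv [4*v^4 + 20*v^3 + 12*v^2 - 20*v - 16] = 16*v^3 + 60*v^2 + 24*v - 20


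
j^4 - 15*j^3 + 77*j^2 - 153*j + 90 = (j - 6)*(j - 5)*(j - 3)*(j - 1)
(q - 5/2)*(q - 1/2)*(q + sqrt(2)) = q^3 - 3*q^2 + sqrt(2)*q^2 - 3*sqrt(2)*q + 5*q/4 + 5*sqrt(2)/4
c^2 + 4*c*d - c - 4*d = (c - 1)*(c + 4*d)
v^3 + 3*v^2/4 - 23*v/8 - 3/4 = (v - 3/2)*(v + 1/4)*(v + 2)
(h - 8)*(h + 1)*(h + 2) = h^3 - 5*h^2 - 22*h - 16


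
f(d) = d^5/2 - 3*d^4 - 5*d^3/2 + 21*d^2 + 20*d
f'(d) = 5*d^4/2 - 12*d^3 - 15*d^2/2 + 42*d + 20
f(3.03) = 58.68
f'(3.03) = -44.69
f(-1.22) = 3.40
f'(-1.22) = -15.07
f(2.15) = 74.09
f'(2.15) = 9.79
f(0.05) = 1.05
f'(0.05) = 22.08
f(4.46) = -19.54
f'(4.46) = -17.28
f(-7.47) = -18906.54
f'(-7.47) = 12074.10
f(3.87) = 8.13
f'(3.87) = -64.55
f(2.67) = 70.90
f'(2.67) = -22.68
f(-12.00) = -179520.00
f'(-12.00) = 71012.00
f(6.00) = 336.00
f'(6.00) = 650.00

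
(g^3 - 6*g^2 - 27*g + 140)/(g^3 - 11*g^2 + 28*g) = (g + 5)/g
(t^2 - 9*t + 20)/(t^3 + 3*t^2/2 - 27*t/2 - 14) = 2*(t^2 - 9*t + 20)/(2*t^3 + 3*t^2 - 27*t - 28)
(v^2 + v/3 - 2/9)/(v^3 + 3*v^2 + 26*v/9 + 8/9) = (3*v - 1)/(3*v^2 + 7*v + 4)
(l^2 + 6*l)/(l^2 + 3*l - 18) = l/(l - 3)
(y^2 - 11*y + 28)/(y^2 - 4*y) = (y - 7)/y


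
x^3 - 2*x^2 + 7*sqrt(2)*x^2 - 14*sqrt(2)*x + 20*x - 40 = (x - 2)*(x + 2*sqrt(2))*(x + 5*sqrt(2))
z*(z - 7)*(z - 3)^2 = z^4 - 13*z^3 + 51*z^2 - 63*z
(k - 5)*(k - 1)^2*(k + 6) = k^4 - k^3 - 31*k^2 + 61*k - 30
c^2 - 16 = (c - 4)*(c + 4)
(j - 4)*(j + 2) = j^2 - 2*j - 8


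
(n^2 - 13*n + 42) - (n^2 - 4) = 46 - 13*n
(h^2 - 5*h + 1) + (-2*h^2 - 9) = -h^2 - 5*h - 8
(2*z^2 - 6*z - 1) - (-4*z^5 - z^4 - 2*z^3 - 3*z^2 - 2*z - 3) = 4*z^5 + z^4 + 2*z^3 + 5*z^2 - 4*z + 2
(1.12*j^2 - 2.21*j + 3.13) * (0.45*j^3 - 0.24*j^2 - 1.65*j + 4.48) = 0.504*j^5 - 1.2633*j^4 + 0.0909*j^3 + 7.9129*j^2 - 15.0653*j + 14.0224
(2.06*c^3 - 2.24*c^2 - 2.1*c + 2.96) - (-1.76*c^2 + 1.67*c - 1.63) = 2.06*c^3 - 0.48*c^2 - 3.77*c + 4.59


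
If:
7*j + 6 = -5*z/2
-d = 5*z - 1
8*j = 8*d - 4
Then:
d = -6/13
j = -25/26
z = 19/65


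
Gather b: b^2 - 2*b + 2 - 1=b^2 - 2*b + 1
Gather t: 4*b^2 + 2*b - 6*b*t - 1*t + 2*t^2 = 4*b^2 + 2*b + 2*t^2 + t*(-6*b - 1)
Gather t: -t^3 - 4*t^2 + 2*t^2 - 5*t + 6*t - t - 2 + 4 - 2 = -t^3 - 2*t^2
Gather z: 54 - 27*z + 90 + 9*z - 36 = 108 - 18*z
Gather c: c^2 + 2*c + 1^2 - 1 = c^2 + 2*c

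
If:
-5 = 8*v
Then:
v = -5/8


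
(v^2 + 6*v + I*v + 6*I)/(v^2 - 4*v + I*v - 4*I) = (v + 6)/(v - 4)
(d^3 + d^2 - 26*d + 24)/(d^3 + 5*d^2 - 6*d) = (d - 4)/d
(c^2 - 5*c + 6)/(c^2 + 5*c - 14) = (c - 3)/(c + 7)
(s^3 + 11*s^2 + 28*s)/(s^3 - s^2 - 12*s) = (s^2 + 11*s + 28)/(s^2 - s - 12)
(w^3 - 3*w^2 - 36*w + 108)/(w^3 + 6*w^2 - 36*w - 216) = (w - 3)/(w + 6)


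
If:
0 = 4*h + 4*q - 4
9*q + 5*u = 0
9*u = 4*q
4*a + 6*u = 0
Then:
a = 0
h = 1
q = 0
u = 0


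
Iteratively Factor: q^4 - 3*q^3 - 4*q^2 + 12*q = (q - 2)*(q^3 - q^2 - 6*q) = (q - 3)*(q - 2)*(q^2 + 2*q) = (q - 3)*(q - 2)*(q + 2)*(q)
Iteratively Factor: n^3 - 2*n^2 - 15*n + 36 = (n + 4)*(n^2 - 6*n + 9) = (n - 3)*(n + 4)*(n - 3)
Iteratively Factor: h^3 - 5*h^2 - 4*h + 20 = (h - 2)*(h^2 - 3*h - 10) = (h - 2)*(h + 2)*(h - 5)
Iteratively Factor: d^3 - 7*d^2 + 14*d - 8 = (d - 4)*(d^2 - 3*d + 2) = (d - 4)*(d - 1)*(d - 2)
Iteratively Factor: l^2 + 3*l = (l)*(l + 3)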